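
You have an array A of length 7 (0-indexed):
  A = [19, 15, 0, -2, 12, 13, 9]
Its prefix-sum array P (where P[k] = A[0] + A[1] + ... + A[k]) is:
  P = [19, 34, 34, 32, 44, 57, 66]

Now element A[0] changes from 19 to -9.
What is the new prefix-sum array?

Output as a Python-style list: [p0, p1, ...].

Answer: [-9, 6, 6, 4, 16, 29, 38]

Derivation:
Change: A[0] 19 -> -9, delta = -28
P[k] for k < 0: unchanged (A[0] not included)
P[k] for k >= 0: shift by delta = -28
  P[0] = 19 + -28 = -9
  P[1] = 34 + -28 = 6
  P[2] = 34 + -28 = 6
  P[3] = 32 + -28 = 4
  P[4] = 44 + -28 = 16
  P[5] = 57 + -28 = 29
  P[6] = 66 + -28 = 38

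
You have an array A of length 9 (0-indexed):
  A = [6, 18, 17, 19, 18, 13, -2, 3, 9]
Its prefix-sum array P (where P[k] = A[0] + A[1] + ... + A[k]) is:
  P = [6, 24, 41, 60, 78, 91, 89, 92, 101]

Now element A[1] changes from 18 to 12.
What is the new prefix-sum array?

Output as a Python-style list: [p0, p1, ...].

Change: A[1] 18 -> 12, delta = -6
P[k] for k < 1: unchanged (A[1] not included)
P[k] for k >= 1: shift by delta = -6
  P[0] = 6 + 0 = 6
  P[1] = 24 + -6 = 18
  P[2] = 41 + -6 = 35
  P[3] = 60 + -6 = 54
  P[4] = 78 + -6 = 72
  P[5] = 91 + -6 = 85
  P[6] = 89 + -6 = 83
  P[7] = 92 + -6 = 86
  P[8] = 101 + -6 = 95

Answer: [6, 18, 35, 54, 72, 85, 83, 86, 95]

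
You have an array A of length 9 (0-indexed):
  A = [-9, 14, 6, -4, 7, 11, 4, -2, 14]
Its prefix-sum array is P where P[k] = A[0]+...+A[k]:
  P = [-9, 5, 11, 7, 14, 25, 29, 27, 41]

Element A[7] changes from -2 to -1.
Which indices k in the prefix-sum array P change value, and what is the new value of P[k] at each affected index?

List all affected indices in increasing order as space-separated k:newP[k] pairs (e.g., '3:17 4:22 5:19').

P[k] = A[0] + ... + A[k]
P[k] includes A[7] iff k >= 7
Affected indices: 7, 8, ..., 8; delta = 1
  P[7]: 27 + 1 = 28
  P[8]: 41 + 1 = 42

Answer: 7:28 8:42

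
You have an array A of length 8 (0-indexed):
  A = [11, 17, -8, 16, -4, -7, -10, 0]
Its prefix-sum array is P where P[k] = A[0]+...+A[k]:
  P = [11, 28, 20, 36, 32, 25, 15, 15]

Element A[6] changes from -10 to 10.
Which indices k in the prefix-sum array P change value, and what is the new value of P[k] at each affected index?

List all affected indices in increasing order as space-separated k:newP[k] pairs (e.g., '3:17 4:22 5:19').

P[k] = A[0] + ... + A[k]
P[k] includes A[6] iff k >= 6
Affected indices: 6, 7, ..., 7; delta = 20
  P[6]: 15 + 20 = 35
  P[7]: 15 + 20 = 35

Answer: 6:35 7:35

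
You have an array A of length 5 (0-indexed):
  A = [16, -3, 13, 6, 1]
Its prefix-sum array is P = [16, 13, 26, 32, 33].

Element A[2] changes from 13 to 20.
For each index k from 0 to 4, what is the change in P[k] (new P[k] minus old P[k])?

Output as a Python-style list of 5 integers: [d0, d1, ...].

Answer: [0, 0, 7, 7, 7]

Derivation:
Element change: A[2] 13 -> 20, delta = 7
For k < 2: P[k] unchanged, delta_P[k] = 0
For k >= 2: P[k] shifts by exactly 7
Delta array: [0, 0, 7, 7, 7]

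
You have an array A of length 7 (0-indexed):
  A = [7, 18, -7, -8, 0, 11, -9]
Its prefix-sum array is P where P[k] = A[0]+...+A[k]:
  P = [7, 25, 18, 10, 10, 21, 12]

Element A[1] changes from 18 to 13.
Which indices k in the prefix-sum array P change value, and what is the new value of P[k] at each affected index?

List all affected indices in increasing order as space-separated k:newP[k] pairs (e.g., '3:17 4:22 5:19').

Answer: 1:20 2:13 3:5 4:5 5:16 6:7

Derivation:
P[k] = A[0] + ... + A[k]
P[k] includes A[1] iff k >= 1
Affected indices: 1, 2, ..., 6; delta = -5
  P[1]: 25 + -5 = 20
  P[2]: 18 + -5 = 13
  P[3]: 10 + -5 = 5
  P[4]: 10 + -5 = 5
  P[5]: 21 + -5 = 16
  P[6]: 12 + -5 = 7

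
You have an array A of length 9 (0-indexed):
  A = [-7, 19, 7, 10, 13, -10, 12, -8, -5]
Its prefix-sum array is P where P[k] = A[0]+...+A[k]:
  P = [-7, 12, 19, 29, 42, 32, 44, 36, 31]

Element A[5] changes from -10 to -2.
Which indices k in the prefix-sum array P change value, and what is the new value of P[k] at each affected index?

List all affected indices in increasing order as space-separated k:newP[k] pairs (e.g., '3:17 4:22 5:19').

P[k] = A[0] + ... + A[k]
P[k] includes A[5] iff k >= 5
Affected indices: 5, 6, ..., 8; delta = 8
  P[5]: 32 + 8 = 40
  P[6]: 44 + 8 = 52
  P[7]: 36 + 8 = 44
  P[8]: 31 + 8 = 39

Answer: 5:40 6:52 7:44 8:39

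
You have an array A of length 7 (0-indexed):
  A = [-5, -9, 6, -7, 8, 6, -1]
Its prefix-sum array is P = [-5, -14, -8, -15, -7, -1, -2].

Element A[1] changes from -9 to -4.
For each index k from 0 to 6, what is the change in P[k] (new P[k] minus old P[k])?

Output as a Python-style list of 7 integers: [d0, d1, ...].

Answer: [0, 5, 5, 5, 5, 5, 5]

Derivation:
Element change: A[1] -9 -> -4, delta = 5
For k < 1: P[k] unchanged, delta_P[k] = 0
For k >= 1: P[k] shifts by exactly 5
Delta array: [0, 5, 5, 5, 5, 5, 5]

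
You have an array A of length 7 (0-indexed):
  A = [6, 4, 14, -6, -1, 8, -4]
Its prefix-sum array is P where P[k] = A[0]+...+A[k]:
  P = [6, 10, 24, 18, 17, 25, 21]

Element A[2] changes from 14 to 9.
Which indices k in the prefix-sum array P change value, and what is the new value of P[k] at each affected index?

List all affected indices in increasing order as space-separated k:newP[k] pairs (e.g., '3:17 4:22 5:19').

P[k] = A[0] + ... + A[k]
P[k] includes A[2] iff k >= 2
Affected indices: 2, 3, ..., 6; delta = -5
  P[2]: 24 + -5 = 19
  P[3]: 18 + -5 = 13
  P[4]: 17 + -5 = 12
  P[5]: 25 + -5 = 20
  P[6]: 21 + -5 = 16

Answer: 2:19 3:13 4:12 5:20 6:16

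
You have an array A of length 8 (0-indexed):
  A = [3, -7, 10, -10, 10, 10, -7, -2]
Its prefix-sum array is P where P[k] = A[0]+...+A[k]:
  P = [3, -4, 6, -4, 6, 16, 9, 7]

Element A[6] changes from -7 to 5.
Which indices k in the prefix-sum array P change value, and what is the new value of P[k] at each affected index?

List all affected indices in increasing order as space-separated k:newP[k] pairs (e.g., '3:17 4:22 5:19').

P[k] = A[0] + ... + A[k]
P[k] includes A[6] iff k >= 6
Affected indices: 6, 7, ..., 7; delta = 12
  P[6]: 9 + 12 = 21
  P[7]: 7 + 12 = 19

Answer: 6:21 7:19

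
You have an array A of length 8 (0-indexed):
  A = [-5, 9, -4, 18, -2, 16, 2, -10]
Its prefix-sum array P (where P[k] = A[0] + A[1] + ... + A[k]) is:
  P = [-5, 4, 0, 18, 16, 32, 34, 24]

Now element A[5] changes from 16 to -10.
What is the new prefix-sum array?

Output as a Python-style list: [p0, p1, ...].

Change: A[5] 16 -> -10, delta = -26
P[k] for k < 5: unchanged (A[5] not included)
P[k] for k >= 5: shift by delta = -26
  P[0] = -5 + 0 = -5
  P[1] = 4 + 0 = 4
  P[2] = 0 + 0 = 0
  P[3] = 18 + 0 = 18
  P[4] = 16 + 0 = 16
  P[5] = 32 + -26 = 6
  P[6] = 34 + -26 = 8
  P[7] = 24 + -26 = -2

Answer: [-5, 4, 0, 18, 16, 6, 8, -2]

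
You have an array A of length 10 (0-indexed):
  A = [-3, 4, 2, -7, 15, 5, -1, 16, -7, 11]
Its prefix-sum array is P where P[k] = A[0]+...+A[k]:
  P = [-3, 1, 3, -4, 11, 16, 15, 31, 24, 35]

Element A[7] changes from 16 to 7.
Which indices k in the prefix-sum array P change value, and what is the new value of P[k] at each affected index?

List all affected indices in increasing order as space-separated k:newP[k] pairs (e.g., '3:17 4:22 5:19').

Answer: 7:22 8:15 9:26

Derivation:
P[k] = A[0] + ... + A[k]
P[k] includes A[7] iff k >= 7
Affected indices: 7, 8, ..., 9; delta = -9
  P[7]: 31 + -9 = 22
  P[8]: 24 + -9 = 15
  P[9]: 35 + -9 = 26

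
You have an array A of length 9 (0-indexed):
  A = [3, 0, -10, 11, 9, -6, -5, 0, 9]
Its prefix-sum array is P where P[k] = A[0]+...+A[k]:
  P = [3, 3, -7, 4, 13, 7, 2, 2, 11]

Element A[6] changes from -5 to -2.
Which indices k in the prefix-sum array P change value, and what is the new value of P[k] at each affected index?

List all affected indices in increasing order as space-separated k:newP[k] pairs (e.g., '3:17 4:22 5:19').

Answer: 6:5 7:5 8:14

Derivation:
P[k] = A[0] + ... + A[k]
P[k] includes A[6] iff k >= 6
Affected indices: 6, 7, ..., 8; delta = 3
  P[6]: 2 + 3 = 5
  P[7]: 2 + 3 = 5
  P[8]: 11 + 3 = 14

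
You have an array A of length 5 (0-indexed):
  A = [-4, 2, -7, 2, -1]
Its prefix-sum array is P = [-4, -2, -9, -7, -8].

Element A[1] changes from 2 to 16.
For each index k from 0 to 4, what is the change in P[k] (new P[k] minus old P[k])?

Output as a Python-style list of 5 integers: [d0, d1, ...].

Element change: A[1] 2 -> 16, delta = 14
For k < 1: P[k] unchanged, delta_P[k] = 0
For k >= 1: P[k] shifts by exactly 14
Delta array: [0, 14, 14, 14, 14]

Answer: [0, 14, 14, 14, 14]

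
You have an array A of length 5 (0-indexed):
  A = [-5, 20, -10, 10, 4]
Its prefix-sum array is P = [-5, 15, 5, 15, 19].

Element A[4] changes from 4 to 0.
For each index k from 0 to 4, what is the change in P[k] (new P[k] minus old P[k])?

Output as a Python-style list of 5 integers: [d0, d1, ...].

Answer: [0, 0, 0, 0, -4]

Derivation:
Element change: A[4] 4 -> 0, delta = -4
For k < 4: P[k] unchanged, delta_P[k] = 0
For k >= 4: P[k] shifts by exactly -4
Delta array: [0, 0, 0, 0, -4]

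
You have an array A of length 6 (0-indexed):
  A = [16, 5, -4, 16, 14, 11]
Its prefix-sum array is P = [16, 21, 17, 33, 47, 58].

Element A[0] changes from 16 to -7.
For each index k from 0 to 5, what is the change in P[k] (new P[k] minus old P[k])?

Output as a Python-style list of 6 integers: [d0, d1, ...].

Answer: [-23, -23, -23, -23, -23, -23]

Derivation:
Element change: A[0] 16 -> -7, delta = -23
For k < 0: P[k] unchanged, delta_P[k] = 0
For k >= 0: P[k] shifts by exactly -23
Delta array: [-23, -23, -23, -23, -23, -23]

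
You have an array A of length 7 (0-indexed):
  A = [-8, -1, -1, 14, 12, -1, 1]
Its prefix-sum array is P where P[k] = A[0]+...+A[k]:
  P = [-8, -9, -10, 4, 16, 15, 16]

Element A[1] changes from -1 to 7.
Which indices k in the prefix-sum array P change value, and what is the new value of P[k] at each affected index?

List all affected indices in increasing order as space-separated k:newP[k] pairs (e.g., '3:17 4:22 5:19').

P[k] = A[0] + ... + A[k]
P[k] includes A[1] iff k >= 1
Affected indices: 1, 2, ..., 6; delta = 8
  P[1]: -9 + 8 = -1
  P[2]: -10 + 8 = -2
  P[3]: 4 + 8 = 12
  P[4]: 16 + 8 = 24
  P[5]: 15 + 8 = 23
  P[6]: 16 + 8 = 24

Answer: 1:-1 2:-2 3:12 4:24 5:23 6:24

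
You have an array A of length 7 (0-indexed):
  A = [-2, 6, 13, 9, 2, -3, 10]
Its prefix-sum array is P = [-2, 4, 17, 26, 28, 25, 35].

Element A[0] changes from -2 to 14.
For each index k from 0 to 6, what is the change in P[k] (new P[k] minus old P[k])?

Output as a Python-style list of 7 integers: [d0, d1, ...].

Answer: [16, 16, 16, 16, 16, 16, 16]

Derivation:
Element change: A[0] -2 -> 14, delta = 16
For k < 0: P[k] unchanged, delta_P[k] = 0
For k >= 0: P[k] shifts by exactly 16
Delta array: [16, 16, 16, 16, 16, 16, 16]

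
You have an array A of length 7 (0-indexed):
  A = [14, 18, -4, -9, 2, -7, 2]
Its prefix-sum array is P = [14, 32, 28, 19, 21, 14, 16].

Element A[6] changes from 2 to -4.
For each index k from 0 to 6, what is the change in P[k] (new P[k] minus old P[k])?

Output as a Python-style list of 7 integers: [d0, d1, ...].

Element change: A[6] 2 -> -4, delta = -6
For k < 6: P[k] unchanged, delta_P[k] = 0
For k >= 6: P[k] shifts by exactly -6
Delta array: [0, 0, 0, 0, 0, 0, -6]

Answer: [0, 0, 0, 0, 0, 0, -6]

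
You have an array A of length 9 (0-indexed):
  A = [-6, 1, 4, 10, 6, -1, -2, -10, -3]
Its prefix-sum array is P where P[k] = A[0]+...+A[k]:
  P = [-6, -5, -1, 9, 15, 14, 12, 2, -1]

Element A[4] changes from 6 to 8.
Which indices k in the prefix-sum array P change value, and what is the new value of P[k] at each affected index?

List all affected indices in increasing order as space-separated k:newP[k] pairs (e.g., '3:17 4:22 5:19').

Answer: 4:17 5:16 6:14 7:4 8:1

Derivation:
P[k] = A[0] + ... + A[k]
P[k] includes A[4] iff k >= 4
Affected indices: 4, 5, ..., 8; delta = 2
  P[4]: 15 + 2 = 17
  P[5]: 14 + 2 = 16
  P[6]: 12 + 2 = 14
  P[7]: 2 + 2 = 4
  P[8]: -1 + 2 = 1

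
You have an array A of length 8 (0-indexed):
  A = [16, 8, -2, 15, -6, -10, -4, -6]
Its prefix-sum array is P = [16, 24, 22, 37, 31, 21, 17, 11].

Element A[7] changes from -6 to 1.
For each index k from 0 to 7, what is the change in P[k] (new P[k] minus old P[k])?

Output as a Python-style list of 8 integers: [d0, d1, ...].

Answer: [0, 0, 0, 0, 0, 0, 0, 7]

Derivation:
Element change: A[7] -6 -> 1, delta = 7
For k < 7: P[k] unchanged, delta_P[k] = 0
For k >= 7: P[k] shifts by exactly 7
Delta array: [0, 0, 0, 0, 0, 0, 0, 7]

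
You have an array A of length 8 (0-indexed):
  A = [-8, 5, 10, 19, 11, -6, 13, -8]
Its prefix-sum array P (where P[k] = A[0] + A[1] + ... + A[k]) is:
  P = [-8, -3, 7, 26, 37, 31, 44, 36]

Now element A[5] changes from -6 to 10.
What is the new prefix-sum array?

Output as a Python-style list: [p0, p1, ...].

Change: A[5] -6 -> 10, delta = 16
P[k] for k < 5: unchanged (A[5] not included)
P[k] for k >= 5: shift by delta = 16
  P[0] = -8 + 0 = -8
  P[1] = -3 + 0 = -3
  P[2] = 7 + 0 = 7
  P[3] = 26 + 0 = 26
  P[4] = 37 + 0 = 37
  P[5] = 31 + 16 = 47
  P[6] = 44 + 16 = 60
  P[7] = 36 + 16 = 52

Answer: [-8, -3, 7, 26, 37, 47, 60, 52]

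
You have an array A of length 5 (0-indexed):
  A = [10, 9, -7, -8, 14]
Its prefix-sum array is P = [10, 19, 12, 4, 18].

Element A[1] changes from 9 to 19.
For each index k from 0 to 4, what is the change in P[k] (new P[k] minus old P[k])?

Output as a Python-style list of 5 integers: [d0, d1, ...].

Element change: A[1] 9 -> 19, delta = 10
For k < 1: P[k] unchanged, delta_P[k] = 0
For k >= 1: P[k] shifts by exactly 10
Delta array: [0, 10, 10, 10, 10]

Answer: [0, 10, 10, 10, 10]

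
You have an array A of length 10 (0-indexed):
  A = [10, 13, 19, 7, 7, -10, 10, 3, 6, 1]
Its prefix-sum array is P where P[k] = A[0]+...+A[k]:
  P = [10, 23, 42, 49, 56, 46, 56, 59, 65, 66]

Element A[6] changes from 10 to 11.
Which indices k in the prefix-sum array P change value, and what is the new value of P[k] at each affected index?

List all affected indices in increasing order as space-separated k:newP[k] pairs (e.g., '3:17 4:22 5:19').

P[k] = A[0] + ... + A[k]
P[k] includes A[6] iff k >= 6
Affected indices: 6, 7, ..., 9; delta = 1
  P[6]: 56 + 1 = 57
  P[7]: 59 + 1 = 60
  P[8]: 65 + 1 = 66
  P[9]: 66 + 1 = 67

Answer: 6:57 7:60 8:66 9:67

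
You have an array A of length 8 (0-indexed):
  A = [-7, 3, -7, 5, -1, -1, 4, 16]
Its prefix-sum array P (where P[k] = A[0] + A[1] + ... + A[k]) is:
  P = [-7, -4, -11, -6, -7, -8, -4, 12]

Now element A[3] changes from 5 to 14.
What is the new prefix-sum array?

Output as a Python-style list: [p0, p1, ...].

Answer: [-7, -4, -11, 3, 2, 1, 5, 21]

Derivation:
Change: A[3] 5 -> 14, delta = 9
P[k] for k < 3: unchanged (A[3] not included)
P[k] for k >= 3: shift by delta = 9
  P[0] = -7 + 0 = -7
  P[1] = -4 + 0 = -4
  P[2] = -11 + 0 = -11
  P[3] = -6 + 9 = 3
  P[4] = -7 + 9 = 2
  P[5] = -8 + 9 = 1
  P[6] = -4 + 9 = 5
  P[7] = 12 + 9 = 21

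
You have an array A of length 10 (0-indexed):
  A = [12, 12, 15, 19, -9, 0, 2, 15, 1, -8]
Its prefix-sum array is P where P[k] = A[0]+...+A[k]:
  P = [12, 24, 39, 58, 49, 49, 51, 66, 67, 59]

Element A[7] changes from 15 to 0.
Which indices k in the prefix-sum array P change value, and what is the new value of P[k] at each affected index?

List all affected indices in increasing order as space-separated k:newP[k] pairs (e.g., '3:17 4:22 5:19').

Answer: 7:51 8:52 9:44

Derivation:
P[k] = A[0] + ... + A[k]
P[k] includes A[7] iff k >= 7
Affected indices: 7, 8, ..., 9; delta = -15
  P[7]: 66 + -15 = 51
  P[8]: 67 + -15 = 52
  P[9]: 59 + -15 = 44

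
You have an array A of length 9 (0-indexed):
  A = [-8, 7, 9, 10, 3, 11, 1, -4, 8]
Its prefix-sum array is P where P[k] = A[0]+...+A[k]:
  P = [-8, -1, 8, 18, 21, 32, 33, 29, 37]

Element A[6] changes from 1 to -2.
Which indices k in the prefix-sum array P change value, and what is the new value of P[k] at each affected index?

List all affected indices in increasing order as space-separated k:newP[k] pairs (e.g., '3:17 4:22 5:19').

P[k] = A[0] + ... + A[k]
P[k] includes A[6] iff k >= 6
Affected indices: 6, 7, ..., 8; delta = -3
  P[6]: 33 + -3 = 30
  P[7]: 29 + -3 = 26
  P[8]: 37 + -3 = 34

Answer: 6:30 7:26 8:34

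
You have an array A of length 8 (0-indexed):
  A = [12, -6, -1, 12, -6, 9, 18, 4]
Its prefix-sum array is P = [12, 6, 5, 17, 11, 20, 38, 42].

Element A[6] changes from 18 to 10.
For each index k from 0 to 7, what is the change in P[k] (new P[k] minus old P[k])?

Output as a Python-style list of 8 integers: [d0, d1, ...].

Answer: [0, 0, 0, 0, 0, 0, -8, -8]

Derivation:
Element change: A[6] 18 -> 10, delta = -8
For k < 6: P[k] unchanged, delta_P[k] = 0
For k >= 6: P[k] shifts by exactly -8
Delta array: [0, 0, 0, 0, 0, 0, -8, -8]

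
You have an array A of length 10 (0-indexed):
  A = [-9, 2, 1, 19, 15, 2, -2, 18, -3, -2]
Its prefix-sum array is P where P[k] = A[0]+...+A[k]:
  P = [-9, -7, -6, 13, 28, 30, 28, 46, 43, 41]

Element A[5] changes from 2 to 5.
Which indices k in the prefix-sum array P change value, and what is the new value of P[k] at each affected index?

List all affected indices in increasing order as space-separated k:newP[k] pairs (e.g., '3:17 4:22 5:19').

P[k] = A[0] + ... + A[k]
P[k] includes A[5] iff k >= 5
Affected indices: 5, 6, ..., 9; delta = 3
  P[5]: 30 + 3 = 33
  P[6]: 28 + 3 = 31
  P[7]: 46 + 3 = 49
  P[8]: 43 + 3 = 46
  P[9]: 41 + 3 = 44

Answer: 5:33 6:31 7:49 8:46 9:44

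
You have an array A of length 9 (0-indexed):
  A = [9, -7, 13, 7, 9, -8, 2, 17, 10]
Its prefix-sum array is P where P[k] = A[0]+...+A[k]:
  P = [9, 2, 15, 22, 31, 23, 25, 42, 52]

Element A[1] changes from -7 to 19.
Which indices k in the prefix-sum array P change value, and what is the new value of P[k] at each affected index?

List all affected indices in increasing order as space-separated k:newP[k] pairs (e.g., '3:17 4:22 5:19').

P[k] = A[0] + ... + A[k]
P[k] includes A[1] iff k >= 1
Affected indices: 1, 2, ..., 8; delta = 26
  P[1]: 2 + 26 = 28
  P[2]: 15 + 26 = 41
  P[3]: 22 + 26 = 48
  P[4]: 31 + 26 = 57
  P[5]: 23 + 26 = 49
  P[6]: 25 + 26 = 51
  P[7]: 42 + 26 = 68
  P[8]: 52 + 26 = 78

Answer: 1:28 2:41 3:48 4:57 5:49 6:51 7:68 8:78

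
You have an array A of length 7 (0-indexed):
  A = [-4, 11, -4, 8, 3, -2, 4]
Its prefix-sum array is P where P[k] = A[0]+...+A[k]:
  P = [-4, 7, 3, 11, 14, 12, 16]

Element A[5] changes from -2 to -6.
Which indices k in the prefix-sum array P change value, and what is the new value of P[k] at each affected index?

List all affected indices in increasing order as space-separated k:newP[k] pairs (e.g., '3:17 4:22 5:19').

Answer: 5:8 6:12

Derivation:
P[k] = A[0] + ... + A[k]
P[k] includes A[5] iff k >= 5
Affected indices: 5, 6, ..., 6; delta = -4
  P[5]: 12 + -4 = 8
  P[6]: 16 + -4 = 12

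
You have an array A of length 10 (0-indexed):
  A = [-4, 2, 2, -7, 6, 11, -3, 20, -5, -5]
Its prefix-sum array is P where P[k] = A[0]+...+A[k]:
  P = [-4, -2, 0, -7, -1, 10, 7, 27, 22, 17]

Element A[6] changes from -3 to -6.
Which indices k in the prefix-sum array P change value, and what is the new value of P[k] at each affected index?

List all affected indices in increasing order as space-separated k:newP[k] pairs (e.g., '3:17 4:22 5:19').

P[k] = A[0] + ... + A[k]
P[k] includes A[6] iff k >= 6
Affected indices: 6, 7, ..., 9; delta = -3
  P[6]: 7 + -3 = 4
  P[7]: 27 + -3 = 24
  P[8]: 22 + -3 = 19
  P[9]: 17 + -3 = 14

Answer: 6:4 7:24 8:19 9:14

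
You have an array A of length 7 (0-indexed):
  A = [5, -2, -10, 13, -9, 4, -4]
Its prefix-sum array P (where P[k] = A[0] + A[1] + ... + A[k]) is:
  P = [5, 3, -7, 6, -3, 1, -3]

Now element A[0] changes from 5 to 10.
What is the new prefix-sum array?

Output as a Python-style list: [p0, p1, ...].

Answer: [10, 8, -2, 11, 2, 6, 2]

Derivation:
Change: A[0] 5 -> 10, delta = 5
P[k] for k < 0: unchanged (A[0] not included)
P[k] for k >= 0: shift by delta = 5
  P[0] = 5 + 5 = 10
  P[1] = 3 + 5 = 8
  P[2] = -7 + 5 = -2
  P[3] = 6 + 5 = 11
  P[4] = -3 + 5 = 2
  P[5] = 1 + 5 = 6
  P[6] = -3 + 5 = 2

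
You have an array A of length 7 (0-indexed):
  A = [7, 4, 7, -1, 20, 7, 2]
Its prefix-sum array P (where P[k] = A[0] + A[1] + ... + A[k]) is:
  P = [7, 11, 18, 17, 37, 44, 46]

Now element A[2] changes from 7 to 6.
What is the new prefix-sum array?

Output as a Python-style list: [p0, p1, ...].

Answer: [7, 11, 17, 16, 36, 43, 45]

Derivation:
Change: A[2] 7 -> 6, delta = -1
P[k] for k < 2: unchanged (A[2] not included)
P[k] for k >= 2: shift by delta = -1
  P[0] = 7 + 0 = 7
  P[1] = 11 + 0 = 11
  P[2] = 18 + -1 = 17
  P[3] = 17 + -1 = 16
  P[4] = 37 + -1 = 36
  P[5] = 44 + -1 = 43
  P[6] = 46 + -1 = 45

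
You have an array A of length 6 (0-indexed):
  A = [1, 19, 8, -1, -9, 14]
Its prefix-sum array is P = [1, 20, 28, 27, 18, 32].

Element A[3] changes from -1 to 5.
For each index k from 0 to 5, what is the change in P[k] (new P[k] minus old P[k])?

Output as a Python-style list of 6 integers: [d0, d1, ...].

Answer: [0, 0, 0, 6, 6, 6]

Derivation:
Element change: A[3] -1 -> 5, delta = 6
For k < 3: P[k] unchanged, delta_P[k] = 0
For k >= 3: P[k] shifts by exactly 6
Delta array: [0, 0, 0, 6, 6, 6]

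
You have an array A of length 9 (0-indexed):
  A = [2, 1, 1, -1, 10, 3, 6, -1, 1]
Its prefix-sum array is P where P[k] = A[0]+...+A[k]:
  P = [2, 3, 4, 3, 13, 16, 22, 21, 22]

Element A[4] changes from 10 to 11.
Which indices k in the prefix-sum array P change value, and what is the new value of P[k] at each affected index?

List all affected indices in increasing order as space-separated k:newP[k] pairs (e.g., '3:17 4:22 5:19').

Answer: 4:14 5:17 6:23 7:22 8:23

Derivation:
P[k] = A[0] + ... + A[k]
P[k] includes A[4] iff k >= 4
Affected indices: 4, 5, ..., 8; delta = 1
  P[4]: 13 + 1 = 14
  P[5]: 16 + 1 = 17
  P[6]: 22 + 1 = 23
  P[7]: 21 + 1 = 22
  P[8]: 22 + 1 = 23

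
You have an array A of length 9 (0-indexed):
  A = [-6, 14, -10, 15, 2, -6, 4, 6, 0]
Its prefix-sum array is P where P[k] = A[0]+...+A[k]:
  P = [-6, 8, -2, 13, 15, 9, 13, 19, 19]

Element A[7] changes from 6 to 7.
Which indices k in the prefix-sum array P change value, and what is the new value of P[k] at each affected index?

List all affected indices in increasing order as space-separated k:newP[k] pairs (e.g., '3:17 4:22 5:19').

P[k] = A[0] + ... + A[k]
P[k] includes A[7] iff k >= 7
Affected indices: 7, 8, ..., 8; delta = 1
  P[7]: 19 + 1 = 20
  P[8]: 19 + 1 = 20

Answer: 7:20 8:20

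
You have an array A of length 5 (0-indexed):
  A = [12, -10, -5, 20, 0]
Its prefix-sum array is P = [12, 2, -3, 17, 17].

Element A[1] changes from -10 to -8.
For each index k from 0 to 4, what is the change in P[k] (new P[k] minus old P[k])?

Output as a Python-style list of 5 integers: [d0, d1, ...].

Answer: [0, 2, 2, 2, 2]

Derivation:
Element change: A[1] -10 -> -8, delta = 2
For k < 1: P[k] unchanged, delta_P[k] = 0
For k >= 1: P[k] shifts by exactly 2
Delta array: [0, 2, 2, 2, 2]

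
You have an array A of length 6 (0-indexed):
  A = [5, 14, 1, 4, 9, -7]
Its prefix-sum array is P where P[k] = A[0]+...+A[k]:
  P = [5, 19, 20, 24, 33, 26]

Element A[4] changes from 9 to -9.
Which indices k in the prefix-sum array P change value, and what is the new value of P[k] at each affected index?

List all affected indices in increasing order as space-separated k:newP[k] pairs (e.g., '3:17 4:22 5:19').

Answer: 4:15 5:8

Derivation:
P[k] = A[0] + ... + A[k]
P[k] includes A[4] iff k >= 4
Affected indices: 4, 5, ..., 5; delta = -18
  P[4]: 33 + -18 = 15
  P[5]: 26 + -18 = 8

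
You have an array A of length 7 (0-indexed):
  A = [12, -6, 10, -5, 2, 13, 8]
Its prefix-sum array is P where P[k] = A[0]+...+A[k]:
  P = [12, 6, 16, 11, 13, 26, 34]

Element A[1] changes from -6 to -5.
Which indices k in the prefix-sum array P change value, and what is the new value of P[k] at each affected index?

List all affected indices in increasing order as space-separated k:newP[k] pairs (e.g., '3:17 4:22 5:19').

P[k] = A[0] + ... + A[k]
P[k] includes A[1] iff k >= 1
Affected indices: 1, 2, ..., 6; delta = 1
  P[1]: 6 + 1 = 7
  P[2]: 16 + 1 = 17
  P[3]: 11 + 1 = 12
  P[4]: 13 + 1 = 14
  P[5]: 26 + 1 = 27
  P[6]: 34 + 1 = 35

Answer: 1:7 2:17 3:12 4:14 5:27 6:35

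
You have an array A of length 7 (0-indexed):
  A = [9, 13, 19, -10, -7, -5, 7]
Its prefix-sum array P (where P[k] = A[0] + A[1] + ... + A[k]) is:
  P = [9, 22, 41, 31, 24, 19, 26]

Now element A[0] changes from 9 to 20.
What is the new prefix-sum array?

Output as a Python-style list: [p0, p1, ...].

Change: A[0] 9 -> 20, delta = 11
P[k] for k < 0: unchanged (A[0] not included)
P[k] for k >= 0: shift by delta = 11
  P[0] = 9 + 11 = 20
  P[1] = 22 + 11 = 33
  P[2] = 41 + 11 = 52
  P[3] = 31 + 11 = 42
  P[4] = 24 + 11 = 35
  P[5] = 19 + 11 = 30
  P[6] = 26 + 11 = 37

Answer: [20, 33, 52, 42, 35, 30, 37]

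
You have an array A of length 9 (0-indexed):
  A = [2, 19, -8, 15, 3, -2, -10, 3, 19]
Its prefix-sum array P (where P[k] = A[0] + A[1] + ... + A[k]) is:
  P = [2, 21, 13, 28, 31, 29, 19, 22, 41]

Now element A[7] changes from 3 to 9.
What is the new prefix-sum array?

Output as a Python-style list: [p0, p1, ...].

Change: A[7] 3 -> 9, delta = 6
P[k] for k < 7: unchanged (A[7] not included)
P[k] for k >= 7: shift by delta = 6
  P[0] = 2 + 0 = 2
  P[1] = 21 + 0 = 21
  P[2] = 13 + 0 = 13
  P[3] = 28 + 0 = 28
  P[4] = 31 + 0 = 31
  P[5] = 29 + 0 = 29
  P[6] = 19 + 0 = 19
  P[7] = 22 + 6 = 28
  P[8] = 41 + 6 = 47

Answer: [2, 21, 13, 28, 31, 29, 19, 28, 47]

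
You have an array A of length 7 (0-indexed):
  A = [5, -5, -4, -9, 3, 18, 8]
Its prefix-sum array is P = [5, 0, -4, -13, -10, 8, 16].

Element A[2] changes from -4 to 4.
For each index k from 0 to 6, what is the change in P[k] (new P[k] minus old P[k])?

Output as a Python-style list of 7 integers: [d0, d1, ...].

Element change: A[2] -4 -> 4, delta = 8
For k < 2: P[k] unchanged, delta_P[k] = 0
For k >= 2: P[k] shifts by exactly 8
Delta array: [0, 0, 8, 8, 8, 8, 8]

Answer: [0, 0, 8, 8, 8, 8, 8]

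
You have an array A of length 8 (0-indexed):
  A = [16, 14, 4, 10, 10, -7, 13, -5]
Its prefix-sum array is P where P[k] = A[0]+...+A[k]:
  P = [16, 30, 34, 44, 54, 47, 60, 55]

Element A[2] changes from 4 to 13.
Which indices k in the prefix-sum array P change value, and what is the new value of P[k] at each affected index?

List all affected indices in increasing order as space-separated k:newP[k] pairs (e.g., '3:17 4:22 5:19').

P[k] = A[0] + ... + A[k]
P[k] includes A[2] iff k >= 2
Affected indices: 2, 3, ..., 7; delta = 9
  P[2]: 34 + 9 = 43
  P[3]: 44 + 9 = 53
  P[4]: 54 + 9 = 63
  P[5]: 47 + 9 = 56
  P[6]: 60 + 9 = 69
  P[7]: 55 + 9 = 64

Answer: 2:43 3:53 4:63 5:56 6:69 7:64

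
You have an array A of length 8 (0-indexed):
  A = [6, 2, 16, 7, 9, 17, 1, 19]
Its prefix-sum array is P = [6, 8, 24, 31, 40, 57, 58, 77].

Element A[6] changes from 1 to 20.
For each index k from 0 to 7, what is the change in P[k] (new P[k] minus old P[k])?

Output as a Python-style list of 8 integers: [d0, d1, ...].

Answer: [0, 0, 0, 0, 0, 0, 19, 19]

Derivation:
Element change: A[6] 1 -> 20, delta = 19
For k < 6: P[k] unchanged, delta_P[k] = 0
For k >= 6: P[k] shifts by exactly 19
Delta array: [0, 0, 0, 0, 0, 0, 19, 19]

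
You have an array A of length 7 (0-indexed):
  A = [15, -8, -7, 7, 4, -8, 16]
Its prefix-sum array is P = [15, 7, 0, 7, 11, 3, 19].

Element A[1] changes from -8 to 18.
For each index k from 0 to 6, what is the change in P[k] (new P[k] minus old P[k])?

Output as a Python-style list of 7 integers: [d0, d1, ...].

Answer: [0, 26, 26, 26, 26, 26, 26]

Derivation:
Element change: A[1] -8 -> 18, delta = 26
For k < 1: P[k] unchanged, delta_P[k] = 0
For k >= 1: P[k] shifts by exactly 26
Delta array: [0, 26, 26, 26, 26, 26, 26]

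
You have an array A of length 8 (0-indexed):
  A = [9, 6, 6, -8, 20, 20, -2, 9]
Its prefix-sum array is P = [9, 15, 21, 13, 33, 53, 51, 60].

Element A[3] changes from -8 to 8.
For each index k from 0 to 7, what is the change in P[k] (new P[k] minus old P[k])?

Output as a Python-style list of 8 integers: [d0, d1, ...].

Element change: A[3] -8 -> 8, delta = 16
For k < 3: P[k] unchanged, delta_P[k] = 0
For k >= 3: P[k] shifts by exactly 16
Delta array: [0, 0, 0, 16, 16, 16, 16, 16]

Answer: [0, 0, 0, 16, 16, 16, 16, 16]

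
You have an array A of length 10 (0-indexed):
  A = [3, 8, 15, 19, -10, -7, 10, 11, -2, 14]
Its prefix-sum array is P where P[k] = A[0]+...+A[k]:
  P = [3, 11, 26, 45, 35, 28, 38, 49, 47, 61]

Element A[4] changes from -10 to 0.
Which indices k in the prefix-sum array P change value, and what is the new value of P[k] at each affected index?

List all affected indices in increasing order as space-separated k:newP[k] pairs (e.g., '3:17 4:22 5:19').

P[k] = A[0] + ... + A[k]
P[k] includes A[4] iff k >= 4
Affected indices: 4, 5, ..., 9; delta = 10
  P[4]: 35 + 10 = 45
  P[5]: 28 + 10 = 38
  P[6]: 38 + 10 = 48
  P[7]: 49 + 10 = 59
  P[8]: 47 + 10 = 57
  P[9]: 61 + 10 = 71

Answer: 4:45 5:38 6:48 7:59 8:57 9:71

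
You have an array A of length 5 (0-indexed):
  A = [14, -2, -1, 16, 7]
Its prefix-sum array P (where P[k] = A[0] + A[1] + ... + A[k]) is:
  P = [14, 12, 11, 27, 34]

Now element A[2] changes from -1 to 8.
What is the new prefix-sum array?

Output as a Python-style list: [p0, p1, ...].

Answer: [14, 12, 20, 36, 43]

Derivation:
Change: A[2] -1 -> 8, delta = 9
P[k] for k < 2: unchanged (A[2] not included)
P[k] for k >= 2: shift by delta = 9
  P[0] = 14 + 0 = 14
  P[1] = 12 + 0 = 12
  P[2] = 11 + 9 = 20
  P[3] = 27 + 9 = 36
  P[4] = 34 + 9 = 43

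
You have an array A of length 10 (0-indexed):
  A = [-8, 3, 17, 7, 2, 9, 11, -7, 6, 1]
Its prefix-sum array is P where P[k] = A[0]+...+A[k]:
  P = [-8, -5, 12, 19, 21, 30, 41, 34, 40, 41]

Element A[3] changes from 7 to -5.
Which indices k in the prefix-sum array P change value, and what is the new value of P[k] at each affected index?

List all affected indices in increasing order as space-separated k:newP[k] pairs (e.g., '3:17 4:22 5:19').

Answer: 3:7 4:9 5:18 6:29 7:22 8:28 9:29

Derivation:
P[k] = A[0] + ... + A[k]
P[k] includes A[3] iff k >= 3
Affected indices: 3, 4, ..., 9; delta = -12
  P[3]: 19 + -12 = 7
  P[4]: 21 + -12 = 9
  P[5]: 30 + -12 = 18
  P[6]: 41 + -12 = 29
  P[7]: 34 + -12 = 22
  P[8]: 40 + -12 = 28
  P[9]: 41 + -12 = 29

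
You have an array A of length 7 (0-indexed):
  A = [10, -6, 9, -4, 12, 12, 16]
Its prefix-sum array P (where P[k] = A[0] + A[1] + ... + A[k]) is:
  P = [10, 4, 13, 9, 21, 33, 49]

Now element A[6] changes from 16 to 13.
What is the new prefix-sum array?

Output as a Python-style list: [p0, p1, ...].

Answer: [10, 4, 13, 9, 21, 33, 46]

Derivation:
Change: A[6] 16 -> 13, delta = -3
P[k] for k < 6: unchanged (A[6] not included)
P[k] for k >= 6: shift by delta = -3
  P[0] = 10 + 0 = 10
  P[1] = 4 + 0 = 4
  P[2] = 13 + 0 = 13
  P[3] = 9 + 0 = 9
  P[4] = 21 + 0 = 21
  P[5] = 33 + 0 = 33
  P[6] = 49 + -3 = 46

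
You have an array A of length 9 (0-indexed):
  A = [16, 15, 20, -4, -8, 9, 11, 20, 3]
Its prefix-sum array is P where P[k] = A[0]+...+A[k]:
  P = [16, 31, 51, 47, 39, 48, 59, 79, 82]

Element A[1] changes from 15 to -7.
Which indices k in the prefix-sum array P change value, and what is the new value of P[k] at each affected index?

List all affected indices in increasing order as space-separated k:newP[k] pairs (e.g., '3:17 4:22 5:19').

P[k] = A[0] + ... + A[k]
P[k] includes A[1] iff k >= 1
Affected indices: 1, 2, ..., 8; delta = -22
  P[1]: 31 + -22 = 9
  P[2]: 51 + -22 = 29
  P[3]: 47 + -22 = 25
  P[4]: 39 + -22 = 17
  P[5]: 48 + -22 = 26
  P[6]: 59 + -22 = 37
  P[7]: 79 + -22 = 57
  P[8]: 82 + -22 = 60

Answer: 1:9 2:29 3:25 4:17 5:26 6:37 7:57 8:60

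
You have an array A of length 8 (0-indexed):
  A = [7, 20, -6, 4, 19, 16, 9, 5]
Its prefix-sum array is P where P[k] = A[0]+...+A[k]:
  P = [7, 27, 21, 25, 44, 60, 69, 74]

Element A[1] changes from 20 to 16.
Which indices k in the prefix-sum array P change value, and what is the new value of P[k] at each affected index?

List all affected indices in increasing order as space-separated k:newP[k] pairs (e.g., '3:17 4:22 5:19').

P[k] = A[0] + ... + A[k]
P[k] includes A[1] iff k >= 1
Affected indices: 1, 2, ..., 7; delta = -4
  P[1]: 27 + -4 = 23
  P[2]: 21 + -4 = 17
  P[3]: 25 + -4 = 21
  P[4]: 44 + -4 = 40
  P[5]: 60 + -4 = 56
  P[6]: 69 + -4 = 65
  P[7]: 74 + -4 = 70

Answer: 1:23 2:17 3:21 4:40 5:56 6:65 7:70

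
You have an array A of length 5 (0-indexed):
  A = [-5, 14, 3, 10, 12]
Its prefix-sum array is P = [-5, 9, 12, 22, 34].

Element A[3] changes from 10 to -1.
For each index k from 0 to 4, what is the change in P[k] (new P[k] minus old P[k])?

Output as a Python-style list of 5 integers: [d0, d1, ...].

Answer: [0, 0, 0, -11, -11]

Derivation:
Element change: A[3] 10 -> -1, delta = -11
For k < 3: P[k] unchanged, delta_P[k] = 0
For k >= 3: P[k] shifts by exactly -11
Delta array: [0, 0, 0, -11, -11]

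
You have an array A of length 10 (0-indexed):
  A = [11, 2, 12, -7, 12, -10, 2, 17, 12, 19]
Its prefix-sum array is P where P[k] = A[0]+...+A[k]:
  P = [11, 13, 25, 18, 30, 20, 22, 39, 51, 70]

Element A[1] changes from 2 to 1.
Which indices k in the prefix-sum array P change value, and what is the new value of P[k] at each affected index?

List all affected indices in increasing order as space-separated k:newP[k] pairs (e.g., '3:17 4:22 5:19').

P[k] = A[0] + ... + A[k]
P[k] includes A[1] iff k >= 1
Affected indices: 1, 2, ..., 9; delta = -1
  P[1]: 13 + -1 = 12
  P[2]: 25 + -1 = 24
  P[3]: 18 + -1 = 17
  P[4]: 30 + -1 = 29
  P[5]: 20 + -1 = 19
  P[6]: 22 + -1 = 21
  P[7]: 39 + -1 = 38
  P[8]: 51 + -1 = 50
  P[9]: 70 + -1 = 69

Answer: 1:12 2:24 3:17 4:29 5:19 6:21 7:38 8:50 9:69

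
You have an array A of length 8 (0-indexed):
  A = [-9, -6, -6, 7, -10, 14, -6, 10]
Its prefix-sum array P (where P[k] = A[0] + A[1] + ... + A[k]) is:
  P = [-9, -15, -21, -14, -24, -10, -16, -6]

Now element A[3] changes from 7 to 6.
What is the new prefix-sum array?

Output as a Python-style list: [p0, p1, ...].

Answer: [-9, -15, -21, -15, -25, -11, -17, -7]

Derivation:
Change: A[3] 7 -> 6, delta = -1
P[k] for k < 3: unchanged (A[3] not included)
P[k] for k >= 3: shift by delta = -1
  P[0] = -9 + 0 = -9
  P[1] = -15 + 0 = -15
  P[2] = -21 + 0 = -21
  P[3] = -14 + -1 = -15
  P[4] = -24 + -1 = -25
  P[5] = -10 + -1 = -11
  P[6] = -16 + -1 = -17
  P[7] = -6 + -1 = -7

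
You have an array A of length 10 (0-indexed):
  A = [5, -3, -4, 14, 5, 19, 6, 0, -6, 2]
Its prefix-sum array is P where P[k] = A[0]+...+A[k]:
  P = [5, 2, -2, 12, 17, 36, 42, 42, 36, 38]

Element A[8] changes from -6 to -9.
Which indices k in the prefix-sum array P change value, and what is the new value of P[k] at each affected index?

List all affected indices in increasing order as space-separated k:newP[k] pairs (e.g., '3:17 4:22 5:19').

P[k] = A[0] + ... + A[k]
P[k] includes A[8] iff k >= 8
Affected indices: 8, 9, ..., 9; delta = -3
  P[8]: 36 + -3 = 33
  P[9]: 38 + -3 = 35

Answer: 8:33 9:35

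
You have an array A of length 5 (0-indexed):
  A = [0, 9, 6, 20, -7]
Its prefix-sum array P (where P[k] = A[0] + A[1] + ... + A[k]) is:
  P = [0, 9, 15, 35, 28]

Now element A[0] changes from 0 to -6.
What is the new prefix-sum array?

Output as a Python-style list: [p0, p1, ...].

Change: A[0] 0 -> -6, delta = -6
P[k] for k < 0: unchanged (A[0] not included)
P[k] for k >= 0: shift by delta = -6
  P[0] = 0 + -6 = -6
  P[1] = 9 + -6 = 3
  P[2] = 15 + -6 = 9
  P[3] = 35 + -6 = 29
  P[4] = 28 + -6 = 22

Answer: [-6, 3, 9, 29, 22]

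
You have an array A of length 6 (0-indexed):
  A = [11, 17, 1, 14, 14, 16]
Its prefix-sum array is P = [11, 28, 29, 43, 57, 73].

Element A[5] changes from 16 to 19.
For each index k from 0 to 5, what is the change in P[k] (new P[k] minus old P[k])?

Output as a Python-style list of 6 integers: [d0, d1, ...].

Element change: A[5] 16 -> 19, delta = 3
For k < 5: P[k] unchanged, delta_P[k] = 0
For k >= 5: P[k] shifts by exactly 3
Delta array: [0, 0, 0, 0, 0, 3]

Answer: [0, 0, 0, 0, 0, 3]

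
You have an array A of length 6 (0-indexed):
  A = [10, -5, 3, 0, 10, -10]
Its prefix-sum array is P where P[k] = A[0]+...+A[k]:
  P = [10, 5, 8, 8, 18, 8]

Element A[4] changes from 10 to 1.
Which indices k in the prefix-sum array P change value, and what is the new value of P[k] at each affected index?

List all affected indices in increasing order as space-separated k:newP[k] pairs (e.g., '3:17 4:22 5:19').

Answer: 4:9 5:-1

Derivation:
P[k] = A[0] + ... + A[k]
P[k] includes A[4] iff k >= 4
Affected indices: 4, 5, ..., 5; delta = -9
  P[4]: 18 + -9 = 9
  P[5]: 8 + -9 = -1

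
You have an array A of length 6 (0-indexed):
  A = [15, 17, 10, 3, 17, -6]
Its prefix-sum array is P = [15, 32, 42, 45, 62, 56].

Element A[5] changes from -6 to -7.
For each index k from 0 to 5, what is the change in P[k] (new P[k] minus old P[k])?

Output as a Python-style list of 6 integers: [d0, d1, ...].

Element change: A[5] -6 -> -7, delta = -1
For k < 5: P[k] unchanged, delta_P[k] = 0
For k >= 5: P[k] shifts by exactly -1
Delta array: [0, 0, 0, 0, 0, -1]

Answer: [0, 0, 0, 0, 0, -1]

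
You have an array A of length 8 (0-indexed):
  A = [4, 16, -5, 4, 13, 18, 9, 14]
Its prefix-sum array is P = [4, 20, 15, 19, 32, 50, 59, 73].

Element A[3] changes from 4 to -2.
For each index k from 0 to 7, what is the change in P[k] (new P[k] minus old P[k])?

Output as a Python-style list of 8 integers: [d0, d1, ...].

Answer: [0, 0, 0, -6, -6, -6, -6, -6]

Derivation:
Element change: A[3] 4 -> -2, delta = -6
For k < 3: P[k] unchanged, delta_P[k] = 0
For k >= 3: P[k] shifts by exactly -6
Delta array: [0, 0, 0, -6, -6, -6, -6, -6]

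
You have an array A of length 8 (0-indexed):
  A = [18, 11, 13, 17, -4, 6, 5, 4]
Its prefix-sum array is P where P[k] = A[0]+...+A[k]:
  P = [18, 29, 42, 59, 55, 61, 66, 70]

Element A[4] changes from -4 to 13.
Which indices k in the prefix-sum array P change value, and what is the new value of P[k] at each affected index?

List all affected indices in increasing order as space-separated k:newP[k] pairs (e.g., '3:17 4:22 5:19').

Answer: 4:72 5:78 6:83 7:87

Derivation:
P[k] = A[0] + ... + A[k]
P[k] includes A[4] iff k >= 4
Affected indices: 4, 5, ..., 7; delta = 17
  P[4]: 55 + 17 = 72
  P[5]: 61 + 17 = 78
  P[6]: 66 + 17 = 83
  P[7]: 70 + 17 = 87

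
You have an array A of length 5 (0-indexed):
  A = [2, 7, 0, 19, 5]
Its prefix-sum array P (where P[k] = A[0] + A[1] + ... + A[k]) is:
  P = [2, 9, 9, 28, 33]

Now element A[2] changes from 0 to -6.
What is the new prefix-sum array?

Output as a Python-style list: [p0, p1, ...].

Answer: [2, 9, 3, 22, 27]

Derivation:
Change: A[2] 0 -> -6, delta = -6
P[k] for k < 2: unchanged (A[2] not included)
P[k] for k >= 2: shift by delta = -6
  P[0] = 2 + 0 = 2
  P[1] = 9 + 0 = 9
  P[2] = 9 + -6 = 3
  P[3] = 28 + -6 = 22
  P[4] = 33 + -6 = 27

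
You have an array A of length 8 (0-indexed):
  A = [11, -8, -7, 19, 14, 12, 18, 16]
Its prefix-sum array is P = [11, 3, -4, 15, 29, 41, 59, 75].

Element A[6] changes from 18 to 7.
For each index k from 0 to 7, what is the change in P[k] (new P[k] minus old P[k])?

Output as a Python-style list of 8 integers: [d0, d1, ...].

Element change: A[6] 18 -> 7, delta = -11
For k < 6: P[k] unchanged, delta_P[k] = 0
For k >= 6: P[k] shifts by exactly -11
Delta array: [0, 0, 0, 0, 0, 0, -11, -11]

Answer: [0, 0, 0, 0, 0, 0, -11, -11]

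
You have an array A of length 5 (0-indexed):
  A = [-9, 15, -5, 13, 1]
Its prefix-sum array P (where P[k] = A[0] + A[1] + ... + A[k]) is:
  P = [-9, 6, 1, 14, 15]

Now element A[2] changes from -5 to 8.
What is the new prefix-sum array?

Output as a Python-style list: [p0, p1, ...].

Change: A[2] -5 -> 8, delta = 13
P[k] for k < 2: unchanged (A[2] not included)
P[k] for k >= 2: shift by delta = 13
  P[0] = -9 + 0 = -9
  P[1] = 6 + 0 = 6
  P[2] = 1 + 13 = 14
  P[3] = 14 + 13 = 27
  P[4] = 15 + 13 = 28

Answer: [-9, 6, 14, 27, 28]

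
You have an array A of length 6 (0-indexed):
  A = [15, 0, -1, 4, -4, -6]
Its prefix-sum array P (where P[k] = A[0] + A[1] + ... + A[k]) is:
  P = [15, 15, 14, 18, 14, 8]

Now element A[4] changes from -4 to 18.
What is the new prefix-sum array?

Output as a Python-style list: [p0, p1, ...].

Change: A[4] -4 -> 18, delta = 22
P[k] for k < 4: unchanged (A[4] not included)
P[k] for k >= 4: shift by delta = 22
  P[0] = 15 + 0 = 15
  P[1] = 15 + 0 = 15
  P[2] = 14 + 0 = 14
  P[3] = 18 + 0 = 18
  P[4] = 14 + 22 = 36
  P[5] = 8 + 22 = 30

Answer: [15, 15, 14, 18, 36, 30]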